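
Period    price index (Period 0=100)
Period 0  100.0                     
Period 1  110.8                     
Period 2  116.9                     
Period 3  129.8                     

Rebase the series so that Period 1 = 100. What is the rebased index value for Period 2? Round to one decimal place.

Rebased(Period 2) = 116.9 / 110.8 × 100 = 105.5054

105.5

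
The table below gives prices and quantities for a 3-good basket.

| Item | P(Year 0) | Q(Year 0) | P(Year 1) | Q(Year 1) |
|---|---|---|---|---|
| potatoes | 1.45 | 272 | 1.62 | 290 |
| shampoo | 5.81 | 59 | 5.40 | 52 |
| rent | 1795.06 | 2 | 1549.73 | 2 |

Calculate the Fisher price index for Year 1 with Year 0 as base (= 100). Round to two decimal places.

89.22

Laspeyres component (base-period weights):
ΣP(Year 1)Q(Year 0) = 1.62×272 + 5.40×59 + 1549.73×2 = 440.64 + 318.6 + 3099.46 = 3858.7
ΣP(Year 0)Q(Year 0) = 1.45×272 + 5.81×59 + 1795.06×2 = 394.4 + 342.79 + 3590.12 = 4327.31
L = 3858.7 / 4327.31 × 100 = 89.1709
Paasche component (current-period weights):
ΣP(Year 1)Q(Year 1) = 1.62×290 + 5.40×52 + 1549.73×2 = 469.8 + 280.8 + 3099.46 = 3850.06
ΣP(Year 0)Q(Year 1) = 1.45×290 + 5.81×52 + 1795.06×2 = 420.5 + 302.12 + 3590.12 = 4312.74
P = 3850.06 / 4312.74 × 100 = 89.2718
Fisher = √(L × P) = √(89.1709 × 89.2718) = 89.2213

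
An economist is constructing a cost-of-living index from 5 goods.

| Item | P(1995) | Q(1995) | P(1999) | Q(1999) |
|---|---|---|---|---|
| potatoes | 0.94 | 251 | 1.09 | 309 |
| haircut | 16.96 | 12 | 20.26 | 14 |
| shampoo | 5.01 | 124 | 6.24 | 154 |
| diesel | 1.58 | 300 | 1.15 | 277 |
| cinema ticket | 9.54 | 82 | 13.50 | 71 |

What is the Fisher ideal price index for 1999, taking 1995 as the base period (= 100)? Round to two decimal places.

118.38

Laspeyres component (base-period weights):
ΣP(1999)Q(1995) = 1.09×251 + 20.26×12 + 6.24×124 + 1.15×300 + 13.50×82 = 273.59 + 243.12 + 773.76 + 345 + 1107 = 2742.47
ΣP(1995)Q(1995) = 0.94×251 + 16.96×12 + 5.01×124 + 1.58×300 + 9.54×82 = 235.94 + 203.52 + 621.24 + 474 + 782.28 = 2316.98
L = 2742.47 / 2316.98 × 100 = 118.3640
Paasche component (current-period weights):
ΣP(1999)Q(1999) = 1.09×309 + 20.26×14 + 6.24×154 + 1.15×277 + 13.50×71 = 336.81 + 283.64 + 960.96 + 318.55 + 958.5 = 2858.46
ΣP(1995)Q(1999) = 0.94×309 + 16.96×14 + 5.01×154 + 1.58×277 + 9.54×71 = 290.46 + 237.44 + 771.54 + 437.66 + 677.34 = 2414.44
P = 2858.46 / 2414.44 × 100 = 118.3902
Fisher = √(L × P) = √(118.3640 × 118.3902) = 118.3771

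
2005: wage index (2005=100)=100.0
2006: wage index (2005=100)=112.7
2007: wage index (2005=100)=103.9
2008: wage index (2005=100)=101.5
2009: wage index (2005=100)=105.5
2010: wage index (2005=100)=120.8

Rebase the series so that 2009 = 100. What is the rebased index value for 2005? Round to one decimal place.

94.8

Rebased(2005) = 100.0 / 105.5 × 100 = 94.7867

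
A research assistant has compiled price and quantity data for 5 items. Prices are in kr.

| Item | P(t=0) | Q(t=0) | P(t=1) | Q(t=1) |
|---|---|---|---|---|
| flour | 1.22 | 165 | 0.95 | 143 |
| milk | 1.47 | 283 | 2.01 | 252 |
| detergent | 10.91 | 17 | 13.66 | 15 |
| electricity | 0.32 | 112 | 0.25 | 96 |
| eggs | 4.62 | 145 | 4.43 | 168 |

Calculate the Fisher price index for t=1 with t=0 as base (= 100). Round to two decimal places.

Laspeyres component (base-period weights):
ΣP(t=1)Q(t=0) = 0.95×165 + 2.01×283 + 13.66×17 + 0.25×112 + 4.43×145 = 156.75 + 568.83 + 232.22 + 28 + 642.35 = 1628.15
ΣP(t=0)Q(t=0) = 1.22×165 + 1.47×283 + 10.91×17 + 0.32×112 + 4.62×145 = 201.3 + 416.01 + 185.47 + 35.84 + 669.9 = 1508.52
L = 1628.15 / 1508.52 × 100 = 107.9303
Paasche component (current-period weights):
ΣP(t=1)Q(t=1) = 0.95×143 + 2.01×252 + 13.66×15 + 0.25×96 + 4.43×168 = 135.85 + 506.52 + 204.9 + 24 + 744.24 = 1615.51
ΣP(t=0)Q(t=1) = 1.22×143 + 1.47×252 + 10.91×15 + 0.32×96 + 4.62×168 = 174.46 + 370.44 + 163.65 + 30.72 + 776.16 = 1515.43
P = 1615.51 / 1515.43 × 100 = 106.6041
Fisher = √(L × P) = √(107.9303 × 106.6041) = 107.2651

107.27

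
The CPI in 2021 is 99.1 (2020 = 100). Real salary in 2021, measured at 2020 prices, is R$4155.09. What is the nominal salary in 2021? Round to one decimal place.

Nominal = Real × (Index/100) = 4155.09 × (99.1/100)
        = 4155.09 × 0.991 = 4117.6942

4117.7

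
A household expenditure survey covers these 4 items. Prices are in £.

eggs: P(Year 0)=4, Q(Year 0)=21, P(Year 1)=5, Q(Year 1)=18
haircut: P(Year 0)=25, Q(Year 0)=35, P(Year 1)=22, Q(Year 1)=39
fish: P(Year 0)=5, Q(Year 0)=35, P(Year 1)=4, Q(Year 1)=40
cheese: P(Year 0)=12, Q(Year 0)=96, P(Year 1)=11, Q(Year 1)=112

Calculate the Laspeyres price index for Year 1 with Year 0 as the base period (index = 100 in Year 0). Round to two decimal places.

90.59

Laspeyres price index uses base-period quantities as weights.
ΣP(Year 1)·Q(Year 0) = 5×21 + 22×35 + 4×35 + 11×96 = 105 + 770 + 140 + 1056 = 2071
ΣP(Year 0)·Q(Year 0) = 4×21 + 25×35 + 5×35 + 12×96 = 84 + 875 + 175 + 1152 = 2286
Index = 2071 / 2286 × 100 = 90.5949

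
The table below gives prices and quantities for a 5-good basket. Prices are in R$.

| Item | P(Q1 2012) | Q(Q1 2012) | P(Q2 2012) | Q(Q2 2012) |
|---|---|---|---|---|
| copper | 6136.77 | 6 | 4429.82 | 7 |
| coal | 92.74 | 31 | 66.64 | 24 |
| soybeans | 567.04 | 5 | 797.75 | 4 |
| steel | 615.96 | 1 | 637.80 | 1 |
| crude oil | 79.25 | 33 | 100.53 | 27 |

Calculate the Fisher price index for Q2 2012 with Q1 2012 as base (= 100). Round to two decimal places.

Laspeyres component (base-period weights):
ΣP(Q2 2012)Q(Q1 2012) = 4429.82×6 + 66.64×31 + 797.75×5 + 637.80×1 + 100.53×33 = 26578.92 + 2065.84 + 3988.75 + 637.8 + 3317.49 = 36588.8
ΣP(Q1 2012)Q(Q1 2012) = 6136.77×6 + 92.74×31 + 567.04×5 + 615.96×1 + 79.25×33 = 36820.62 + 2874.94 + 2835.2 + 615.96 + 2615.25 = 45761.97
L = 36588.8 / 45761.97 × 100 = 79.9546
Paasche component (current-period weights):
ΣP(Q2 2012)Q(Q2 2012) = 4429.82×7 + 66.64×24 + 797.75×4 + 637.80×1 + 100.53×27 = 31008.74 + 1599.36 + 3191 + 637.8 + 2714.31 = 39151.21
ΣP(Q1 2012)Q(Q2 2012) = 6136.77×7 + 92.74×24 + 567.04×4 + 615.96×1 + 79.25×27 = 42957.39 + 2225.76 + 2268.16 + 615.96 + 2139.75 = 50207.02
P = 39151.21 / 50207.02 × 100 = 77.9796
Fisher = √(L × P) = √(79.9546 × 77.9796) = 78.9609

78.96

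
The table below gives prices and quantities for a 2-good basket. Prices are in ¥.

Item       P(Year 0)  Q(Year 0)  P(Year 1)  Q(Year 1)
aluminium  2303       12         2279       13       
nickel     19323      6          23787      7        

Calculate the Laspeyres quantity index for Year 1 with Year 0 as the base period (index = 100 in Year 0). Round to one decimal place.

Laspeyres quantity index uses base-period prices as weights.
ΣP(Year 0)·Q(Year 1) = 2303×13 + 19323×7 = 29939 + 135261 = 165200
ΣP(Year 0)·Q(Year 0) = 2303×12 + 19323×6 = 27636 + 115938 = 143574
Index = 165200 / 143574 × 100 = 115.0626

115.1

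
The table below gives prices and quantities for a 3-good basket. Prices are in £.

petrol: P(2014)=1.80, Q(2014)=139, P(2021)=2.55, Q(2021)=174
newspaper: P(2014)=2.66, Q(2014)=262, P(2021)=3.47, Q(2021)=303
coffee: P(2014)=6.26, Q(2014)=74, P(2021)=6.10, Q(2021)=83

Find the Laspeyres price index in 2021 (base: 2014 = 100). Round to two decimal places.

Laspeyres price index uses base-period quantities as weights.
ΣP(2021)·Q(2014) = 2.55×139 + 3.47×262 + 6.10×74 = 354.45 + 909.14 + 451.4 = 1714.99
ΣP(2014)·Q(2014) = 1.80×139 + 2.66×262 + 6.26×74 = 250.2 + 696.92 + 463.24 = 1410.36
Index = 1714.99 / 1410.36 × 100 = 121.5994

121.60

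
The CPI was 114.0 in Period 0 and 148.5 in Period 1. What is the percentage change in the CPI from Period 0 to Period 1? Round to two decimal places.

30.26%

Change = (148.5 − 114.0) / 114.0 × 100
       = 34.5 / 114.0 × 100 = 30.2632%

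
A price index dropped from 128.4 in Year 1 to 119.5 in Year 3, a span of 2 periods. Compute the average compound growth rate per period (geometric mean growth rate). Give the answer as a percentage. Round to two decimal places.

-3.53%

Growth factor = (119.5/128.4)^(1/2) = (0.930685)^(1/2) = 0.964720
Growth rate = 0.964720 − 1 = -0.035280 = -3.5280%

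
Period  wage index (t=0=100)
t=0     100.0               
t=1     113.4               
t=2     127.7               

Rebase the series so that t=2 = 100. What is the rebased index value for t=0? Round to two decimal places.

Rebased(t=0) = 100.0 / 127.7 × 100 = 78.3085

78.31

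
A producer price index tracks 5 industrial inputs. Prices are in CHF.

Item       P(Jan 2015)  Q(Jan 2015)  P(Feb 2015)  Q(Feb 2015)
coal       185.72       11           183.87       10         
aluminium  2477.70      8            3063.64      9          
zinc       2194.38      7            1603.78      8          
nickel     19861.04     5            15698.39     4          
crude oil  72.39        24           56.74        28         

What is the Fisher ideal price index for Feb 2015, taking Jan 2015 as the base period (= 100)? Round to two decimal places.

Laspeyres component (base-period weights):
ΣP(Feb 2015)Q(Jan 2015) = 183.87×11 + 3063.64×8 + 1603.78×7 + 15698.39×5 + 56.74×24 = 2022.57 + 24509.12 + 11226.46 + 78491.95 + 1361.76 = 117611.86
ΣP(Jan 2015)Q(Jan 2015) = 185.72×11 + 2477.70×8 + 2194.38×7 + 19861.04×5 + 72.39×24 = 2042.92 + 19821.6 + 15360.66 + 99305.2 + 1737.36 = 138267.74
L = 117611.86 / 138267.74 × 100 = 85.0610
Paasche component (current-period weights):
ΣP(Feb 2015)Q(Feb 2015) = 183.87×10 + 3063.64×9 + 1603.78×8 + 15698.39×4 + 56.74×28 = 1838.7 + 27572.76 + 12830.24 + 62793.56 + 1588.72 = 106623.98
ΣP(Jan 2015)Q(Feb 2015) = 185.72×10 + 2477.70×9 + 2194.38×8 + 19861.04×4 + 72.39×28 = 1857.2 + 22299.3 + 17555.04 + 79444.16 + 2026.92 = 123182.62
P = 106623.98 / 123182.62 × 100 = 86.5576
Fisher = √(L × P) = √(85.0610 × 86.5576) = 85.8060

85.81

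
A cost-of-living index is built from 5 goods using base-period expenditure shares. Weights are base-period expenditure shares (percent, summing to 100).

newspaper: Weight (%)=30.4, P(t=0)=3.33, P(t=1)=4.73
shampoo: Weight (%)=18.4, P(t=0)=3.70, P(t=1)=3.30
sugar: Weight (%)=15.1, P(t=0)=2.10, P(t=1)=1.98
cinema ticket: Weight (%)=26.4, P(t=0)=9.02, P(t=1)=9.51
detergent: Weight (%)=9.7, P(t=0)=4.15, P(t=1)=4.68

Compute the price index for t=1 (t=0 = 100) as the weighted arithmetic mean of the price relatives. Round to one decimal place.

112.6

newspaper: 30.4 × (4.73/3.33) = 30.4 × 1.420420 = 43.1808
shampoo: 18.4 × (3.30/3.70) = 18.4 × 0.891892 = 16.4108
sugar: 15.1 × (1.98/2.10) = 15.1 × 0.942857 = 14.2371
cinema ticket: 26.4 × (9.51/9.02) = 26.4 × 1.054324 = 27.8341
detergent: 9.7 × (4.68/4.15) = 9.7 × 1.127711 = 10.9388
Index = Σ wᵢ·(p₁ᵢ/p₀ᵢ) = 43.1808 + 16.4108 + 14.2371 + 27.8341 + 10.9388 = 112.6017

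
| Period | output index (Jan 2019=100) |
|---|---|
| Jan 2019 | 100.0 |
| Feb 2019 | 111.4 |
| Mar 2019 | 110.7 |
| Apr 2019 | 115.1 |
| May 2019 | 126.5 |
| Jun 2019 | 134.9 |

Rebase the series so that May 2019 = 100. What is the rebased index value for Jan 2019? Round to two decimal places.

79.05

Rebased(Jan 2019) = 100.0 / 126.5 × 100 = 79.0514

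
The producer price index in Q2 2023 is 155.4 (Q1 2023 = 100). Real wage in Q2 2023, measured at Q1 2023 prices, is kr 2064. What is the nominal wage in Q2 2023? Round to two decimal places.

3207.46

Nominal = Real × (Index/100) = 2064 × (155.4/100)
        = 2064 × 1.554 = 3207.4560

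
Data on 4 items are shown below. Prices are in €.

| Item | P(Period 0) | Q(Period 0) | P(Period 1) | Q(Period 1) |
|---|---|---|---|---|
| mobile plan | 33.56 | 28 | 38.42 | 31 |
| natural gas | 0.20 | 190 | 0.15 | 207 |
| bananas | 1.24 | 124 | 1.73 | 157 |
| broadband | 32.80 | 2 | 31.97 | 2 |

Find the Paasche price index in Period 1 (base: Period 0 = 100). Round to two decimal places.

116.06

Paasche price index uses current-period quantities as weights.
ΣP(Period 1)·Q(Period 1) = 38.42×31 + 0.15×207 + 1.73×157 + 31.97×2 = 1191.02 + 31.05 + 271.61 + 63.94 = 1557.62
ΣP(Period 0)·Q(Period 1) = 33.56×31 + 0.20×207 + 1.24×157 + 32.80×2 = 1040.36 + 41.4 + 194.68 + 65.6 = 1342.04
Index = 1557.62 / 1342.04 × 100 = 116.0636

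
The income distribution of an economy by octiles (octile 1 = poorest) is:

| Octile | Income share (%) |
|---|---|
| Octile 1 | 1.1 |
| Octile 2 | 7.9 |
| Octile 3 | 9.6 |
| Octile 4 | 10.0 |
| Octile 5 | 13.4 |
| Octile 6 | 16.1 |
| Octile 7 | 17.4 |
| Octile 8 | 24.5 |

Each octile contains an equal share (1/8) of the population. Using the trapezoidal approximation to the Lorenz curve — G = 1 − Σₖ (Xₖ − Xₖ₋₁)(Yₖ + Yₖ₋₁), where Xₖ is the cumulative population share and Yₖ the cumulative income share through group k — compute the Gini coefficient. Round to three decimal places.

0.293

Cumulative income shares Yₖ: 0.0110, 0.0900, 0.1860, 0.2860, 0.4200, 0.5810, 0.7550, 1.0000
Σ (Xₖ−Xₖ₋₁)(Yₖ+Yₖ₋₁) = (1/8)(0.0110+0.0000) + (1/8)(0.0900+0.0110) + (1/8)(0.1860+0.0900) + (1/8)(0.2860+0.1860) + (1/8)(0.4200+0.2860) + (1/8)(0.5810+0.4200) + (1/8)(0.7550+0.5810) + (1/8)(1.0000+0.7550)
  = 0.0014 + 0.0126 + 0.0345 + 0.0590 + 0.0883 + 0.1251 + 0.1670 + 0.2194 = 0.7073
G = 1 − 0.7073 = 0.2927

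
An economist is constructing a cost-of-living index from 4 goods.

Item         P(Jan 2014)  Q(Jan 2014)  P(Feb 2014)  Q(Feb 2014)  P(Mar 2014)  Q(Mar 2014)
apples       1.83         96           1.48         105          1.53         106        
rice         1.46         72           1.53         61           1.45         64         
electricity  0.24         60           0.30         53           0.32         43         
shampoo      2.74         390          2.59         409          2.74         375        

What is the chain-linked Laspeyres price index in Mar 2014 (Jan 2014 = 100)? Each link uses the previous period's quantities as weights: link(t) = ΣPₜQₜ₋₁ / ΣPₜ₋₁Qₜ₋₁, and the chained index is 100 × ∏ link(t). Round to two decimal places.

Link Jan 2014→Feb 2014:
ΣP(Feb 2014)Q(Jan 2014) = 1.48×96 + 1.53×72 + 0.30×60 + 2.59×390 = 142.08 + 110.16 + 18 + 1010.1 = 1280.34
ΣP(Jan 2014)Q(Jan 2014) = 1.83×96 + 1.46×72 + 0.24×60 + 2.74×390 = 175.68 + 105.12 + 14.4 + 1068.6 = 1363.8
link = 1280.34/1363.8 = 0.938803
Link Feb 2014→Mar 2014:
ΣP(Mar 2014)Q(Feb 2014) = 1.53×105 + 1.45×61 + 0.32×53 + 2.74×409 = 160.65 + 88.45 + 16.96 + 1120.66 = 1386.72
ΣP(Feb 2014)Q(Feb 2014) = 1.48×105 + 1.53×61 + 0.30×53 + 2.59×409 = 155.4 + 93.33 + 15.9 + 1059.31 = 1323.94
link = 1386.72/1323.94 = 1.047419
Chained index = 100 × 0.938803 × 1.047419 = 98.3321

98.33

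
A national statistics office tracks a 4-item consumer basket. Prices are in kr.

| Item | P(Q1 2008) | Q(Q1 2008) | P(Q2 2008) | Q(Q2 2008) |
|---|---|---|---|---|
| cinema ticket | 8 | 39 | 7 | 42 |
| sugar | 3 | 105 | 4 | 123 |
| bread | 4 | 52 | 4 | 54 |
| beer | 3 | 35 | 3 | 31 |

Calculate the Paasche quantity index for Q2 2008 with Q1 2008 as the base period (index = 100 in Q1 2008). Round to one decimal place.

108.8

Paasche quantity index uses current-period prices as weights.
ΣP(Q2 2008)·Q(Q2 2008) = 7×42 + 4×123 + 4×54 + 3×31 = 294 + 492 + 216 + 93 = 1095
ΣP(Q2 2008)·Q(Q1 2008) = 7×39 + 4×105 + 4×52 + 3×35 = 273 + 420 + 208 + 105 = 1006
Index = 1095 / 1006 × 100 = 108.8469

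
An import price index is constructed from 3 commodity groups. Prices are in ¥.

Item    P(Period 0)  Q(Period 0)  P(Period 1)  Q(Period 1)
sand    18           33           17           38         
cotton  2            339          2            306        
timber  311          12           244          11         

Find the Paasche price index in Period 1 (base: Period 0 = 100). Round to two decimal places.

Paasche price index uses current-period quantities as weights.
ΣP(Period 1)·Q(Period 1) = 17×38 + 2×306 + 244×11 = 646 + 612 + 2684 = 3942
ΣP(Period 0)·Q(Period 1) = 18×38 + 2×306 + 311×11 = 684 + 612 + 3421 = 4717
Index = 3942 / 4717 × 100 = 83.5701

83.57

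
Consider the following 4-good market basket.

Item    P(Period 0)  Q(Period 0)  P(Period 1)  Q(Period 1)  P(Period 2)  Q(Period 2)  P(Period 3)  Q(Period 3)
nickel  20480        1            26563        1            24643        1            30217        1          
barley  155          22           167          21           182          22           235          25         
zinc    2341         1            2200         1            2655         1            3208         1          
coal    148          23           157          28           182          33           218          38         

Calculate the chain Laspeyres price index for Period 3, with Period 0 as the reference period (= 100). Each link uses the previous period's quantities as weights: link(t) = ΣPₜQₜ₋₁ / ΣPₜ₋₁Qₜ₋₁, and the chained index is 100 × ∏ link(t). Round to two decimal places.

Link Period 0→Period 1:
ΣP(Period 1)Q(Period 0) = 26563×1 + 167×22 + 2200×1 + 157×23 = 26563 + 3674 + 2200 + 3611 = 36048
ΣP(Period 0)Q(Period 0) = 20480×1 + 155×22 + 2341×1 + 148×23 = 20480 + 3410 + 2341 + 3404 = 29635
link = 36048/29635 = 1.216400
Link Period 1→Period 2:
ΣP(Period 2)Q(Period 1) = 24643×1 + 182×21 + 2655×1 + 182×28 = 24643 + 3822 + 2655 + 5096 = 36216
ΣP(Period 1)Q(Period 1) = 26563×1 + 167×21 + 2200×1 + 157×28 = 26563 + 3507 + 2200 + 4396 = 36666
link = 36216/36666 = 0.987727
Link Period 2→Period 3:
ΣP(Period 3)Q(Period 2) = 30217×1 + 235×22 + 3208×1 + 218×33 = 30217 + 5170 + 3208 + 7194 = 45789
ΣP(Period 2)Q(Period 2) = 24643×1 + 182×22 + 2655×1 + 182×33 = 24643 + 4004 + 2655 + 6006 = 37308
link = 45789/37308 = 1.227324
Chained index = 100 × 1.216400 × 0.987727 × 1.227324 = 147.4594

147.46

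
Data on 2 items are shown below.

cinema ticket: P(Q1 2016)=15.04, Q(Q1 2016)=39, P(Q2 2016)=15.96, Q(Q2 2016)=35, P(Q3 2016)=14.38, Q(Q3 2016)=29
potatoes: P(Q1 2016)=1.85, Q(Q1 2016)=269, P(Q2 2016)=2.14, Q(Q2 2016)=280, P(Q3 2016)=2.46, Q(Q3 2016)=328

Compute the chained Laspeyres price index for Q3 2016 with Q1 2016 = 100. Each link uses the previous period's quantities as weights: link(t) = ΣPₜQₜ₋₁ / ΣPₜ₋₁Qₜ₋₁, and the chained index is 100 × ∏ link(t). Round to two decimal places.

113.78

Link Q1 2016→Q2 2016:
ΣP(Q2 2016)Q(Q1 2016) = 15.96×39 + 2.14×269 = 622.44 + 575.66 = 1198.1
ΣP(Q1 2016)Q(Q1 2016) = 15.04×39 + 1.85×269 = 586.56 + 497.65 = 1084.21
link = 1198.1/1084.21 = 1.105044
Link Q2 2016→Q3 2016:
ΣP(Q3 2016)Q(Q2 2016) = 14.38×35 + 2.46×280 = 503.3 + 688.8 = 1192.1
ΣP(Q2 2016)Q(Q2 2016) = 15.96×35 + 2.14×280 = 558.6 + 599.2 = 1157.8
link = 1192.1/1157.8 = 1.029625
Chained index = 100 × 1.105044 × 1.029625 = 113.7781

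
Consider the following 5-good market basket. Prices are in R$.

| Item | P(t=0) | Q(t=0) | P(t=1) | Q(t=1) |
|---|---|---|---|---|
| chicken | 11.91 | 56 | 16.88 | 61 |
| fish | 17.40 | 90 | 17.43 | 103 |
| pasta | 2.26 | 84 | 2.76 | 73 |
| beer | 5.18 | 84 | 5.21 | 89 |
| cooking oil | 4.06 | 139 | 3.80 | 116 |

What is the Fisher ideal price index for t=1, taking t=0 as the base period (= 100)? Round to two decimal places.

Laspeyres component (base-period weights):
ΣP(t=1)Q(t=0) = 16.88×56 + 17.43×90 + 2.76×84 + 5.21×84 + 3.80×139 = 945.28 + 1568.7 + 231.84 + 437.64 + 528.2 = 3711.66
ΣP(t=0)Q(t=0) = 11.91×56 + 17.40×90 + 2.26×84 + 5.18×84 + 4.06×139 = 666.96 + 1566 + 189.84 + 435.12 + 564.34 = 3422.26
L = 3711.66 / 3422.26 × 100 = 108.4564
Paasche component (current-period weights):
ΣP(t=1)Q(t=1) = 16.88×61 + 17.43×103 + 2.76×73 + 5.21×89 + 3.80×116 = 1029.68 + 1795.29 + 201.48 + 463.69 + 440.8 = 3930.94
ΣP(t=0)Q(t=1) = 11.91×61 + 17.40×103 + 2.26×73 + 5.18×89 + 4.06×116 = 726.51 + 1792.2 + 164.98 + 461.02 + 470.96 = 3615.67
P = 3930.94 / 3615.67 × 100 = 108.7195
Fisher = √(L × P) = √(108.4564 × 108.7195) = 108.5879

108.59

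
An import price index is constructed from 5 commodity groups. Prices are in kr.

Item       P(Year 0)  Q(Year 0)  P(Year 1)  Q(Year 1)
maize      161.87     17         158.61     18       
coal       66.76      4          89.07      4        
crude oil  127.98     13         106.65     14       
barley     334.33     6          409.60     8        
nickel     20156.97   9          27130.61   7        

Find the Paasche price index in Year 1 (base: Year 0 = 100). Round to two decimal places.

Paasche price index uses current-period quantities as weights.
ΣP(Year 1)·Q(Year 1) = 158.61×18 + 89.07×4 + 106.65×14 + 409.60×8 + 27130.61×7 = 2854.98 + 356.28 + 1493.1 + 3276.8 + 189914.27 = 197895.43
ΣP(Year 0)·Q(Year 1) = 161.87×18 + 66.76×4 + 127.98×14 + 334.33×8 + 20156.97×7 = 2913.66 + 267.04 + 1791.72 + 2674.64 + 141098.79 = 148745.85
Index = 197895.43 / 148745.85 × 100 = 133.0427

133.04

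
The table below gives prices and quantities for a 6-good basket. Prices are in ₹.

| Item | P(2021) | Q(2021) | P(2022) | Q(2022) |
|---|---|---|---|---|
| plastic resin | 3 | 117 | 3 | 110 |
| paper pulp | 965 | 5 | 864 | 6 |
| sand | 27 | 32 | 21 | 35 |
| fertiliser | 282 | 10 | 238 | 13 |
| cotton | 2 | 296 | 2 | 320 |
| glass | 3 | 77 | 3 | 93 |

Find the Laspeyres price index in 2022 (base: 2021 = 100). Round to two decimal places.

Laspeyres price index uses base-period quantities as weights.
ΣP(2022)·Q(2021) = 3×117 + 864×5 + 21×32 + 238×10 + 2×296 + 3×77 = 351 + 4320 + 672 + 2380 + 592 + 231 = 8546
ΣP(2021)·Q(2021) = 3×117 + 965×5 + 27×32 + 282×10 + 2×296 + 3×77 = 351 + 4825 + 864 + 2820 + 592 + 231 = 9683
Index = 8546 / 9683 × 100 = 88.2578

88.26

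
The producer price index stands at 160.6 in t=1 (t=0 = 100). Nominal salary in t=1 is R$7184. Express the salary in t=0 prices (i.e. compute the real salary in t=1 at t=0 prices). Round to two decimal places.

4473.23

Real = Nominal ÷ (Index/100) = 7184 ÷ (160.6/100)
     = 7184 ÷ 1.606 = 4473.2254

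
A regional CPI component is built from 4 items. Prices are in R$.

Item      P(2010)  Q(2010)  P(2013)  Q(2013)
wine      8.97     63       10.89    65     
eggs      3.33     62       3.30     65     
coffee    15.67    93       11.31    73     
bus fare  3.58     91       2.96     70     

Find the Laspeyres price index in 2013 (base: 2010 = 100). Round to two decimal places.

Laspeyres price index uses base-period quantities as weights.
ΣP(2013)·Q(2010) = 10.89×63 + 3.30×62 + 11.31×93 + 2.96×91 = 686.07 + 204.6 + 1051.83 + 269.36 = 2211.86
ΣP(2010)·Q(2010) = 8.97×63 + 3.33×62 + 15.67×93 + 3.58×91 = 565.11 + 206.46 + 1457.31 + 325.78 = 2554.66
Index = 2211.86 / 2554.66 × 100 = 86.5814

86.58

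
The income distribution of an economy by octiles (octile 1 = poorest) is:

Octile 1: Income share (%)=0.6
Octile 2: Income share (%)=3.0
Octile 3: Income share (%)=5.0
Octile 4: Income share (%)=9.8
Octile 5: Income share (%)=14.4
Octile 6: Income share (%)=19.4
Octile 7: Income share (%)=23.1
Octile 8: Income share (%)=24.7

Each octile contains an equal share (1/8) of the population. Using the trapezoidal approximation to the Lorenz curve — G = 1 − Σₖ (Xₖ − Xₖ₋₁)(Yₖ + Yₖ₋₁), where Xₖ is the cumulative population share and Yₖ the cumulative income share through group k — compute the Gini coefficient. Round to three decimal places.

0.396

Cumulative income shares Yₖ: 0.0060, 0.0360, 0.0860, 0.1840, 0.3280, 0.5220, 0.7530, 1.0000
Σ (Xₖ−Xₖ₋₁)(Yₖ+Yₖ₋₁) = (1/8)(0.0060+0.0000) + (1/8)(0.0360+0.0060) + (1/8)(0.0860+0.0360) + (1/8)(0.1840+0.0860) + (1/8)(0.3280+0.1840) + (1/8)(0.5220+0.3280) + (1/8)(0.7530+0.5220) + (1/8)(1.0000+0.7530)
  = 0.0008 + 0.0052 + 0.0152 + 0.0338 + 0.0640 + 0.1063 + 0.1594 + 0.2191 = 0.6038
G = 1 − 0.6038 = 0.3962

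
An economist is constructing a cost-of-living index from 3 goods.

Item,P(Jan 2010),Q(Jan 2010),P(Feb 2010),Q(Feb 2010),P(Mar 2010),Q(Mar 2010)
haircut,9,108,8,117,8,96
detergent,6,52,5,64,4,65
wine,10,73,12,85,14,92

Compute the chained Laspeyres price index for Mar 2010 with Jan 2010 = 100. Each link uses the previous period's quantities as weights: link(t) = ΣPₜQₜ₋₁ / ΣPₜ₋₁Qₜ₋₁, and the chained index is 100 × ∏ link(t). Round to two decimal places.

Link Jan 2010→Feb 2010:
ΣP(Feb 2010)Q(Jan 2010) = 8×108 + 5×52 + 12×73 = 864 + 260 + 876 = 2000
ΣP(Jan 2010)Q(Jan 2010) = 9×108 + 6×52 + 10×73 = 972 + 312 + 730 = 2014
link = 2000/2014 = 0.993049
Link Feb 2010→Mar 2010:
ΣP(Mar 2010)Q(Feb 2010) = 8×117 + 4×64 + 14×85 = 936 + 256 + 1190 = 2382
ΣP(Feb 2010)Q(Feb 2010) = 8×117 + 5×64 + 12×85 = 936 + 320 + 1020 = 2276
link = 2382/2276 = 1.046573
Chained index = 100 × 0.993049 × 1.046573 = 103.9298

103.93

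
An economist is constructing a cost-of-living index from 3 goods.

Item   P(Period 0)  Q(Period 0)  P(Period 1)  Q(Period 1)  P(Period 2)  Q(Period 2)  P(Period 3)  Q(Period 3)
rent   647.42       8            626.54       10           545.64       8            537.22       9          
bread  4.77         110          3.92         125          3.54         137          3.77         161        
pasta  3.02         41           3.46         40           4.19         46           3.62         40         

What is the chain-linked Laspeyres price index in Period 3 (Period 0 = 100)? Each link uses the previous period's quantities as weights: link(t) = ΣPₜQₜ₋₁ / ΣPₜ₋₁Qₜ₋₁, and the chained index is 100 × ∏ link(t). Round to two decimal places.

83.30

Link Period 0→Period 1:
ΣP(Period 1)Q(Period 0) = 626.54×8 + 3.92×110 + 3.46×41 = 5012.32 + 431.2 + 141.86 = 5585.38
ΣP(Period 0)Q(Period 0) = 647.42×8 + 4.77×110 + 3.02×41 = 5179.36 + 524.7 + 123.82 = 5827.88
link = 5585.38/5827.88 = 0.958390
Link Period 1→Period 2:
ΣP(Period 2)Q(Period 1) = 545.64×10 + 3.54×125 + 4.19×40 = 5456.4 + 442.5 + 167.6 = 6066.5
ΣP(Period 1)Q(Period 1) = 626.54×10 + 3.92×125 + 3.46×40 = 6265.4 + 490 + 138.4 = 6893.8
link = 6066.5/6893.8 = 0.879994
Link Period 2→Period 3:
ΣP(Period 3)Q(Period 2) = 537.22×8 + 3.77×137 + 3.62×46 = 4297.76 + 516.49 + 166.52 = 4980.77
ΣP(Period 2)Q(Period 2) = 545.64×8 + 3.54×137 + 4.19×46 = 4365.12 + 484.98 + 192.74 = 5042.84
link = 4980.77/5042.84 = 0.987691
Chained index = 100 × 0.958390 × 0.879994 × 0.987691 = 83.2996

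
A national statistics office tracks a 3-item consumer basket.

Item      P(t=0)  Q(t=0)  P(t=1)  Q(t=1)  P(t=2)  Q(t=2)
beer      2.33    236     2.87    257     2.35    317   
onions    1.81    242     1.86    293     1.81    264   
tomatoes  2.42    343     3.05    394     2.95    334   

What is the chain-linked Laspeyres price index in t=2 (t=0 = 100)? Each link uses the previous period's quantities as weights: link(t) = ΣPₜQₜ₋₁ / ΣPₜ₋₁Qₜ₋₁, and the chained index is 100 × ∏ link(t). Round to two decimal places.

Link t=0→t=1:
ΣP(t=1)Q(t=0) = 2.87×236 + 1.86×242 + 3.05×343 = 677.32 + 450.12 + 1046.15 = 2173.59
ΣP(t=0)Q(t=0) = 2.33×236 + 1.81×242 + 2.42×343 = 549.88 + 438.02 + 830.06 = 1817.96
link = 2173.59/1817.96 = 1.195620
Link t=1→t=2:
ΣP(t=2)Q(t=1) = 2.35×257 + 1.81×293 + 2.95×394 = 603.95 + 530.33 + 1162.3 = 2296.58
ΣP(t=1)Q(t=1) = 2.87×257 + 1.86×293 + 3.05×394 = 737.59 + 544.98 + 1201.7 = 2484.27
link = 2296.58/2484.27 = 0.924449
Chained index = 100 × 1.195620 × 0.924449 = 110.5290

110.53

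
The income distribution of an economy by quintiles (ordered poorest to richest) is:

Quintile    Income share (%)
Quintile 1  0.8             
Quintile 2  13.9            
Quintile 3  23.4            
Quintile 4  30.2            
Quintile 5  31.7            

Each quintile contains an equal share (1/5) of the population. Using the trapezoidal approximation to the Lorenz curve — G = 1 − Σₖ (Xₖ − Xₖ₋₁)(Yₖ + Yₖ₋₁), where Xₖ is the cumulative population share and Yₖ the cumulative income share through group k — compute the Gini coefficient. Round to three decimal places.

Cumulative income shares Yₖ: 0.0080, 0.1470, 0.3810, 0.6830, 1.0000
Σ (Xₖ−Xₖ₋₁)(Yₖ+Yₖ₋₁) = (1/5)(0.0080+0.0000) + (1/5)(0.1470+0.0080) + (1/5)(0.3810+0.1470) + (1/5)(0.6830+0.3810) + (1/5)(1.0000+0.6830)
  = 0.0016 + 0.0310 + 0.1056 + 0.2128 + 0.3366 = 0.6876
G = 1 − 0.6876 = 0.3124

0.312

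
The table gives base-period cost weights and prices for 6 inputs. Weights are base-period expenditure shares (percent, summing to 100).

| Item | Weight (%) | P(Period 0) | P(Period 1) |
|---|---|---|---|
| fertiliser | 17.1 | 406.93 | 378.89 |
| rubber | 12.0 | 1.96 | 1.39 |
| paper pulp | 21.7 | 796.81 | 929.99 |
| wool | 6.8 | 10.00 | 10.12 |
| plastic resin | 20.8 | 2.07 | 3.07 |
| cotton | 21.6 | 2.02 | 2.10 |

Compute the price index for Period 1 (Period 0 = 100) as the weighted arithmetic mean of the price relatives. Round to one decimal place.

fertiliser: 17.1 × (378.89/406.93) = 17.1 × 0.931094 = 15.9217
rubber: 12.0 × (1.39/1.96) = 12.0 × 0.709184 = 8.5102
paper pulp: 21.7 × (929.99/796.81) = 21.7 × 1.167141 = 25.3270
wool: 6.8 × (10.12/10.00) = 6.8 × 1.012000 = 6.8816
plastic resin: 20.8 × (3.07/2.07) = 20.8 × 1.483092 = 30.8483
cotton: 21.6 × (2.10/2.02) = 21.6 × 1.039604 = 22.4554
Index = Σ wᵢ·(p₁ᵢ/p₀ᵢ) = 15.9217 + 8.5102 + 25.3270 + 6.8816 + 30.8483 + 22.4554 = 109.9442

109.9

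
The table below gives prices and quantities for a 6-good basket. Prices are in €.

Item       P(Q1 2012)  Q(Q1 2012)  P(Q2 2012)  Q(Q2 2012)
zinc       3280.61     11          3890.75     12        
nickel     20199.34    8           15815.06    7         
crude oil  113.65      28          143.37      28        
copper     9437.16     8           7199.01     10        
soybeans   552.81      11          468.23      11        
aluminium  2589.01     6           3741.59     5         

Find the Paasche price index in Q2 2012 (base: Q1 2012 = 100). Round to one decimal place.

86.5

Paasche price index uses current-period quantities as weights.
ΣP(Q2 2012)·Q(Q2 2012) = 3890.75×12 + 15815.06×7 + 143.37×28 + 7199.01×10 + 468.23×11 + 3741.59×5 = 46689 + 110705.42 + 4014.36 + 71990.1 + 5150.53 + 18707.95 = 257257.36
ΣP(Q1 2012)·Q(Q2 2012) = 3280.61×12 + 20199.34×7 + 113.65×28 + 9437.16×10 + 552.81×11 + 2589.01×5 = 39367.32 + 141395.38 + 3182.2 + 94371.6 + 6080.91 + 12945.05 = 297342.46
Index = 257257.36 / 297342.46 × 100 = 86.5189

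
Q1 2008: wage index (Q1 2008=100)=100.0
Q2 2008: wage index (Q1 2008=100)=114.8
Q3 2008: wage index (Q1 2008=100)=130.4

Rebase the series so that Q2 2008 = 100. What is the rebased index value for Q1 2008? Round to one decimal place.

Rebased(Q1 2008) = 100.0 / 114.8 × 100 = 87.1080

87.1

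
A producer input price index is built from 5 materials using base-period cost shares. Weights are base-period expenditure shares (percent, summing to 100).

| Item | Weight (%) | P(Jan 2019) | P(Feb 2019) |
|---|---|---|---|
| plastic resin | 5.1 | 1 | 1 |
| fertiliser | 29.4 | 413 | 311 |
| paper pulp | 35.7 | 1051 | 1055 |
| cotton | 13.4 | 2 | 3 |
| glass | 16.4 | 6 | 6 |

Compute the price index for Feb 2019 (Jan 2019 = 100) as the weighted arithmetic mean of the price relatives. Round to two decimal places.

99.57

plastic resin: 5.1 × (1/1) = 5.1 × 1.000000 = 5.1000
fertiliser: 29.4 × (311/413) = 29.4 × 0.753027 = 22.1390
paper pulp: 35.7 × (1055/1051) = 35.7 × 1.003806 = 35.8359
cotton: 13.4 × (3/2) = 13.4 × 1.500000 = 20.1000
glass: 16.4 × (6/6) = 16.4 × 1.000000 = 16.4000
Index = Σ wᵢ·(p₁ᵢ/p₀ᵢ) = 5.1000 + 22.1390 + 35.8359 + 20.1000 + 16.4000 = 99.5749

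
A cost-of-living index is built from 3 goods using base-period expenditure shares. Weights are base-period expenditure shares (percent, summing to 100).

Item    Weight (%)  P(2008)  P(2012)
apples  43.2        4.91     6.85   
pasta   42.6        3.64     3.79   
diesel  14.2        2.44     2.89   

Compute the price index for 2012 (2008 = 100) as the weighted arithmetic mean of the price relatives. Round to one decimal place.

121.4

apples: 43.2 × (6.85/4.91) = 43.2 × 1.395112 = 60.2688
pasta: 42.6 × (3.79/3.64) = 42.6 × 1.041209 = 44.3555
diesel: 14.2 × (2.89/2.44) = 14.2 × 1.184426 = 16.8189
Index = Σ wᵢ·(p₁ᵢ/p₀ᵢ) = 60.2688 + 44.3555 + 16.8189 = 121.4432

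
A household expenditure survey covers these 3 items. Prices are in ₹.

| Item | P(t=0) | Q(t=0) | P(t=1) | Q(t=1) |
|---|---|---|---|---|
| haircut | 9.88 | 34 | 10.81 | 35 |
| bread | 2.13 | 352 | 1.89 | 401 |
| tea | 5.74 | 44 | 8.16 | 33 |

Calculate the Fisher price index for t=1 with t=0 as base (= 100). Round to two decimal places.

Laspeyres component (base-period weights):
ΣP(t=1)Q(t=0) = 10.81×34 + 1.89×352 + 8.16×44 = 367.54 + 665.28 + 359.04 = 1391.86
ΣP(t=0)Q(t=0) = 9.88×34 + 2.13×352 + 5.74×44 = 335.92 + 749.76 + 252.56 = 1338.24
L = 1391.86 / 1338.24 × 100 = 104.0068
Paasche component (current-period weights):
ΣP(t=1)Q(t=1) = 10.81×35 + 1.89×401 + 8.16×33 = 378.35 + 757.89 + 269.28 = 1405.52
ΣP(t=0)Q(t=1) = 9.88×35 + 2.13×401 + 5.74×33 = 345.8 + 854.13 + 189.42 = 1389.35
P = 1405.52 / 1389.35 × 100 = 101.1639
Fisher = √(L × P) = √(104.0068 × 101.1639) = 102.5755

102.58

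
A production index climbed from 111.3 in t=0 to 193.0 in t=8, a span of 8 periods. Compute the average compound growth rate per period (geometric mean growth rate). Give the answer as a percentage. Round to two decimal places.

Growth factor = (193.0/111.3)^(1/8) = (1.734052)^(1/8) = 1.071230
Growth rate = 1.071230 − 1 = 0.071230 = 7.1230%

7.12%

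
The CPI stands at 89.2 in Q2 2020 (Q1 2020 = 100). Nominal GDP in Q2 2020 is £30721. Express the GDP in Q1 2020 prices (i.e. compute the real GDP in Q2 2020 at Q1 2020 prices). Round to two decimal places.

Real = Nominal ÷ (Index/100) = 30721 ÷ (89.2/100)
     = 30721 ÷ 0.892 = 34440.5830

34440.58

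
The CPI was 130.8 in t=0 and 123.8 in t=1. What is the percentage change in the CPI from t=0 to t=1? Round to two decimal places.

-5.35%

Change = (123.8 − 130.8) / 130.8 × 100
       = -7.0 / 130.8 × 100 = -5.3517%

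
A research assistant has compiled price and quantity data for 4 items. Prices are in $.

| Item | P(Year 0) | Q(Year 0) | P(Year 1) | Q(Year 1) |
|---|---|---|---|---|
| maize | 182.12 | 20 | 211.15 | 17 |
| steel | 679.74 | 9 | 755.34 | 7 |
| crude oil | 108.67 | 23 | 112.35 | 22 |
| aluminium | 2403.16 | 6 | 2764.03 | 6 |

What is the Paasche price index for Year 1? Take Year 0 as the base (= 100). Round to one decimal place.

113.3

Paasche price index uses current-period quantities as weights.
ΣP(Year 1)·Q(Year 1) = 211.15×17 + 755.34×7 + 112.35×22 + 2764.03×6 = 3589.55 + 5287.38 + 2471.7 + 16584.18 = 27932.81
ΣP(Year 0)·Q(Year 1) = 182.12×17 + 679.74×7 + 108.67×22 + 2403.16×6 = 3096.04 + 4758.18 + 2390.74 + 14418.96 = 24663.92
Index = 27932.81 / 24663.92 × 100 = 113.2537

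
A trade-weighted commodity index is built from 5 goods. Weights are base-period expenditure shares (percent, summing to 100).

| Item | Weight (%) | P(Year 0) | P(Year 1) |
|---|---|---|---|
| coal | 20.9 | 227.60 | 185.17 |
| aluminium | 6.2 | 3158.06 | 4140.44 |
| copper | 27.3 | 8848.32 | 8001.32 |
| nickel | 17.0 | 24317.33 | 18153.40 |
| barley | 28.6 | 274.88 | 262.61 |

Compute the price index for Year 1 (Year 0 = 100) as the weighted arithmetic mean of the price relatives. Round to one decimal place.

coal: 20.9 × (185.17/227.60) = 20.9 × 0.813576 = 17.0037
aluminium: 6.2 × (4140.44/3158.06) = 6.2 × 1.311071 = 8.1286
copper: 27.3 × (8001.32/8848.32) = 27.3 × 0.904276 = 24.6867
nickel: 17.0 × (18153.40/24317.33) = 17.0 × 0.746521 = 12.6909
barley: 28.6 × (262.61/274.88) = 28.6 × 0.955362 = 27.3234
Index = Σ wᵢ·(p₁ᵢ/p₀ᵢ) = 17.0037 + 8.1286 + 24.6867 + 12.6909 + 27.3234 = 89.8333

89.8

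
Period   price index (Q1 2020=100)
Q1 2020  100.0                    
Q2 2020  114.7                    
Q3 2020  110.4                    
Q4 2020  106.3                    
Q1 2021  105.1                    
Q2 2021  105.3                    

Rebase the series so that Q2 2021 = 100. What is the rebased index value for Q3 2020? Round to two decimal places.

104.84

Rebased(Q3 2020) = 110.4 / 105.3 × 100 = 104.8433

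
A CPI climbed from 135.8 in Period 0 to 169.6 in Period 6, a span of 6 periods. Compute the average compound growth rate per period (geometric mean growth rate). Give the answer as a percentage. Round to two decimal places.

Growth factor = (169.6/135.8)^(1/6) = (1.248895)^(1/6) = 1.037738
Growth rate = 1.037738 − 1 = 0.037738 = 3.7738%

3.77%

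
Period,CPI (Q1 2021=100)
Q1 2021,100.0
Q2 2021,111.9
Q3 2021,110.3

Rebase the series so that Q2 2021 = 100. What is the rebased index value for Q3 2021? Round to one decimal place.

98.6

Rebased(Q3 2021) = 110.3 / 111.9 × 100 = 98.5702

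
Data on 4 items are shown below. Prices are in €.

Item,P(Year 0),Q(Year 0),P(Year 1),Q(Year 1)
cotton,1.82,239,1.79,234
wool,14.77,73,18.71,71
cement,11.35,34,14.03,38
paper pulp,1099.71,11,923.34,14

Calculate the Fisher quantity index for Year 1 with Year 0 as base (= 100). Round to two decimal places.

Laspeyres component (base-period weights):
ΣP(Year 0)Q(Year 1) = 1.82×234 + 14.77×71 + 11.35×38 + 1099.71×14 = 425.88 + 1048.67 + 431.3 + 15395.94 = 17301.79
ΣP(Year 0)Q(Year 0) = 1.82×239 + 14.77×73 + 11.35×34 + 1099.71×11 = 434.98 + 1078.21 + 385.9 + 12096.81 = 13995.9
L = 17301.79 / 13995.9 × 100 = 123.6204
Paasche component (current-period weights):
ΣP(Year 1)Q(Year 1) = 1.79×234 + 18.71×71 + 14.03×38 + 923.34×14 = 418.86 + 1328.41 + 533.14 + 12926.76 = 15207.17
ΣP(Year 1)Q(Year 0) = 1.79×239 + 18.71×73 + 14.03×34 + 923.34×11 = 427.81 + 1365.83 + 477.02 + 10156.74 = 12427.4
P = 15207.17 / 12427.4 × 100 = 122.3681
Fisher = √(L × P) = √(123.6204 × 122.3681) = 122.9927

122.99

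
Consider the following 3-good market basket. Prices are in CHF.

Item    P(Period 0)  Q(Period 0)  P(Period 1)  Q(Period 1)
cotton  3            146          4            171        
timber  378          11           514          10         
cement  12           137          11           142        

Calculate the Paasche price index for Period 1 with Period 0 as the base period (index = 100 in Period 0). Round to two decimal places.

Paasche price index uses current-period quantities as weights.
ΣP(Period 1)·Q(Period 1) = 4×171 + 514×10 + 11×142 = 684 + 5140 + 1562 = 7386
ΣP(Period 0)·Q(Period 1) = 3×171 + 378×10 + 12×142 = 513 + 3780 + 1704 = 5997
Index = 7386 / 5997 × 100 = 123.1616

123.16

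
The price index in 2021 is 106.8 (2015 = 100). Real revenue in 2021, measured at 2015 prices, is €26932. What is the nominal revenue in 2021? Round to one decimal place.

28763.4

Nominal = Real × (Index/100) = 26932 × (106.8/100)
        = 26932 × 1.068 = 28763.3760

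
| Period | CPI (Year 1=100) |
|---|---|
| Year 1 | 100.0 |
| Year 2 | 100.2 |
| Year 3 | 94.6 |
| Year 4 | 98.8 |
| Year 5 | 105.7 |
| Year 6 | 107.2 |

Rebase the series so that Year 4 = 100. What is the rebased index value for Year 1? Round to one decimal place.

101.2

Rebased(Year 1) = 100.0 / 98.8 × 100 = 101.2146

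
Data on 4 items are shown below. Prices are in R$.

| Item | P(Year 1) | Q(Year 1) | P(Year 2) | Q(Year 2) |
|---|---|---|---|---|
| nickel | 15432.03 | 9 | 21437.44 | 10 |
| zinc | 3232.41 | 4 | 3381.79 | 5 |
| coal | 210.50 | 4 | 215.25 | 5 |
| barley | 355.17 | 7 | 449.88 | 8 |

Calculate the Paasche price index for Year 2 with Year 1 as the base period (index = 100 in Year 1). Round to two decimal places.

135.32

Paasche price index uses current-period quantities as weights.
ΣP(Year 2)·Q(Year 2) = 21437.44×10 + 3381.79×5 + 215.25×5 + 449.88×8 = 214374.4 + 16908.95 + 1076.25 + 3599.04 = 235958.64
ΣP(Year 1)·Q(Year 2) = 15432.03×10 + 3232.41×5 + 210.50×5 + 355.17×8 = 154320.3 + 16162.05 + 1052.5 + 2841.36 = 174376.21
Index = 235958.64 / 174376.21 × 100 = 135.3158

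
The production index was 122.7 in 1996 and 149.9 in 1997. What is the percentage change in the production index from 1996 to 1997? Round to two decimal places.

Change = (149.9 − 122.7) / 122.7 × 100
       = 27.2 / 122.7 × 100 = 22.1679%

22.17%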